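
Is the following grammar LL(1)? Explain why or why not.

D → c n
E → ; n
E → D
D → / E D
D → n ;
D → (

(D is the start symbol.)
A grammar is LL(1) if for each non-terminal N with multiple productions, the predict sets of those productions are pairwise disjoint, where PREDICT(N → α) = (FIRST(α) \ {ε}) ∪ (FOLLOW(N) if α ⇒* ε).

Relevant sets:
  FIRST(D) = { '(', '/', 'c', 'n' }

For D:
  PREDICT(D → c n) = { 'c' }
  PREDICT(D → '/' E D) = { '/' }
  PREDICT(D → n ';') = { 'n' }
  PREDICT(D → '(') = { '(' }
For E:
  PREDICT(E → ';' n) = { ';' }
  PREDICT(E → D) = { '(', '/', 'c', 'n' }

All predict sets are disjoint. The grammar IS LL(1).

Answer: Yes, the grammar is LL(1).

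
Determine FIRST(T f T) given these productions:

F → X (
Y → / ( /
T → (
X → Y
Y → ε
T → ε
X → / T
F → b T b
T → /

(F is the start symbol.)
{ '(', '/', 'f' }

FIRST sets of the non-terminals involved (from the grammar, by fixed-point iteration):
  FIRST(T) = { '(', '/', ε }

To compute FIRST(T f T), process the symbols left to right:
Symbol T is a non-terminal. Add FIRST(T) \ {ε} = { '(', '/' }
T is nullable (ε ∈ FIRST(T)), continue to the next symbol.
Symbol f is a terminal. Add 'f' and stop.
FIRST(T f T) = { '(', '/', 'f' }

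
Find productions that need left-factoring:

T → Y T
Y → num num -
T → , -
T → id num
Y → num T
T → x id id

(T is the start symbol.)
Yes, Y has productions with common prefix 'num'

Left-factoring is needed when two productions for the same non-terminal
share a common prefix on the right-hand side.

Productions for T:
  T → Y T
  T → , -
  T → id num
  T → x id id
Productions for Y:
  Y → num num -
  Y → num T

Found common prefix 'num' in productions for Y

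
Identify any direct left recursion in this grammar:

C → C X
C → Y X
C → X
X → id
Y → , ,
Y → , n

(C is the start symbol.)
Yes, C is left-recursive

Direct left recursion occurs when N → N α for some non-terminal N (the right-hand side begins with the left-hand side itself).

C → C X: LEFT RECURSIVE (starts with C)
C → Y X: starts with Y
C → X: starts with X
X → id: starts with id
Y → , ,: starts with ','
Y → , n: starts with ','

The grammar has direct left recursion on: C.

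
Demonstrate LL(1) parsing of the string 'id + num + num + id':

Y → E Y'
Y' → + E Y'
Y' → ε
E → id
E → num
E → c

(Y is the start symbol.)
LL(1) parsing maintains a stack (initially the start symbol over $) and the input. At each step: if the stack top is a terminal, match it against the current input token; if it is a non-terminal N, replace it with the RHS of M[N, lookahead] (the unique production whose predict set contains the lookahead).

Stack is shown with the top on the left.

Stack     Input                  Action
---------------------------------------
Y $       id + num + num + id $  output Y → E Y'
E Y' $    id + num + num + id $  output E → id
id Y' $   id + num + num + id $  match 'id'
Y' $      + num + num + id $     output Y' → + E Y'
+ E Y' $  + num + num + id $     match '+'
E Y' $    num + num + id $       output E → num
num Y' $  num + num + id $       match 'num'
Y' $      + num + id $           output Y' → + E Y'
+ E Y' $  + num + id $           match '+'
E Y' $    num + id $             output E → num
num Y' $  num + id $             match 'num'
Y' $      + id $                 output Y' → + E Y'
+ E Y' $  + id $                 match '+'
E Y' $    id $                   output E → id
id Y' $   id $                   match 'id'
Y' $      $                      output Y' → ε
$         $                      accept

The string is accepted.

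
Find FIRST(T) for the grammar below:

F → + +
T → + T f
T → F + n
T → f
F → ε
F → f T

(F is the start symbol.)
To compute FIRST(T), examine every production with T on the left-hand side, reading each right-hand side left to right until a non-nullable symbol is reached.

FIRST sets of the other non-terminals involved (by the same procedure, iterated to a fixed point):
  FIRST(F) = { '+', 'f', ε }

From T → + T f:
  - '+' is a terminal: add '+' and stop
From T → F + n:
  - F is a non-terminal: add FIRST(F) \ {ε} = { '+', 'f' }
    F is nullable, so continue to the next symbol
  - '+' is a terminal: add '+' and stop
From T → f:
  - f is a terminal: add 'f' and stop

Collecting: FIRST(T) = { '+', 'f' }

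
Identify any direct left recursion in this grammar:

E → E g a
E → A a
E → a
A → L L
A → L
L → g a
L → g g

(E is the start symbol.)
E → E g a: LEFT RECURSIVE (starts with E)
E → A a: starts with A
E → a: starts with a
A → L L: starts with L
A → L: starts with L
L → g a: starts with g
L → g g: starts with g

The grammar has direct left recursion on: E.

Answer: Yes, E is left-recursive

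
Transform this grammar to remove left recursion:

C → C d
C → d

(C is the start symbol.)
C is directly left-recursive. The standard transformation for
  A → A α₁ | ... | A α_m | β₁ | ... | β_n
is
  A  → β₁ A' | ... | β_n A'
  A' → α₁ A' | ... | α_m A' | ε

C → d becomes C → d C'
C → C d becomes C' → d C'
Add C' → ε

Resulting grammar:
C → d C'
C' → d C'
C' → ε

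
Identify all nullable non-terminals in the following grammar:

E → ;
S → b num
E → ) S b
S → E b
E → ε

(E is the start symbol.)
A non-terminal is nullable if it can derive ε (the empty string): either it has an ε-production, or it has a production whose right-hand side consists entirely of nullable non-terminals.

ε-productions: E → ε
So E is immediately nullable.
No further non-terminal can be added: every production for the remaining non-terminals contains a terminal or a non-nullable non-terminal.
Nullable = { 'E' }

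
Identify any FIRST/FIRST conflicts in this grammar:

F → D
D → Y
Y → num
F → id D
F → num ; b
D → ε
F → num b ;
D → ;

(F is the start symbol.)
Yes. F → D / F → num ';' b on { 'num' }; F → D / F → num b ';' on { 'num' }; F → num ';' b / F → num b ';' on { 'num' }

A FIRST/FIRST conflict occurs when two productions N → α and N → β for the same non-terminal have FIRST(α) ∩ FIRST(β) ≠ ∅ (with ε ∈ FIRST of a nullable right-hand side, so two nullable alternatives also conflict).

FIRST sets of the non-terminals at (or reachable through a nullable prefix from) the front of some alternative:
  FIRST(D) = { ';', 'num', ε }
  FIRST(Y) = { 'num' }

Productions for F:
  F → D: FIRST = { ';', 'num', ε }
  F → id D: FIRST = { 'id' }
  F → num ; b: FIRST = { 'num' }
  F → num b ;: FIRST = { 'num' }
Productions for D:
  D → Y: FIRST = { 'num' }
  D → ε: FIRST = { ε }
  D → ;: FIRST = { ';' }
Y has only one production, so no FIRST/FIRST conflict is possible there.

Conflict for F: F → D and F → num ; b
  Overlap: { 'num' }
Conflict for F: F → D and F → num b ;
  Overlap: { 'num' }
Conflict for F: F → num ; b and F → num b ;
  Overlap: { 'num' }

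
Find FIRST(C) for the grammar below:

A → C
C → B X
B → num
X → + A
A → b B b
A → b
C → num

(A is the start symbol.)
FIRST sets of the other non-terminals involved (by the same procedure, iterated to a fixed point):
  FIRST(B) = { 'num' }

From C → B X:
  - B is a non-terminal: add FIRST(B) \ {ε} = { 'num' }
    B is not nullable, so stop
From C → num:
  - num is a terminal: add 'num' and stop

Collecting: FIRST(C) = { 'num' }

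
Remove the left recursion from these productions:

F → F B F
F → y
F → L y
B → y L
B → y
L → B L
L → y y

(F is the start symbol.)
F → y F'
F → L y F'
F' → B F F'
F' → ε
B → y L
B → y
L → B L
L → y y

F is directly left-recursive. The standard transformation for
  A → A α₁ | ... | A α_m | β₁ | ... | β_n
is
  A  → β₁ A' | ... | β_n A'
  A' → α₁ A' | ... | α_m A' | ε

F → y becomes F → y F'
F → L y becomes F → L y F'
F → F B F becomes F' → B F F'
Add F' → ε

Productions for other non-terminals are unchanged:
  B → y L
  B → y
  L → B L
  L → y y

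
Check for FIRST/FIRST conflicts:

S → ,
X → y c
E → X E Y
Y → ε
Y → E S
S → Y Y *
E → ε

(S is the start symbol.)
A FIRST/FIRST conflict occurs when two productions N → α and N → β for the same non-terminal have FIRST(α) ∩ FIRST(β) ≠ ∅ (with ε ∈ FIRST of a nullable right-hand side, so two nullable alternatives also conflict).

FIRST sets of the non-terminals at (or reachable through a nullable prefix from) the front of some alternative:
  FIRST(Y) = { '*', ',', 'y', ε }
  FIRST(X) = { 'y' }
  FIRST(E) = { 'y', ε }
  FIRST(S) = { '*', ',', 'y' }

Productions for S:
  S → ,: FIRST = { ',' }
  S → Y Y *: FIRST = { '*', ',', 'y' }
Productions for E:
  E → X E Y: FIRST = { 'y' }
  E → ε: FIRST = { ε }
Productions for Y:
  Y → ε: FIRST = { ε }
  Y → E S: FIRST = { '*', ',', 'y' }
X has only one production, so no FIRST/FIRST conflict is possible there.

Conflict for S: S → , and S → Y Y *
  Overlap: { ',' }

Answer: Yes. S → ',' / S → Y Y '*' on { ',' }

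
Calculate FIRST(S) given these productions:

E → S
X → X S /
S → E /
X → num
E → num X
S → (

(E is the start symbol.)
To compute FIRST(S), examine every production with S on the left-hand side, reading each right-hand side left to right until a non-nullable symbol is reached.

FIRST sets of the other non-terminals involved (by the same procedure, iterated to a fixed point):
  FIRST(E) = { '(', 'num' }

From S → E /:
  - E is a non-terminal: add FIRST(E) \ {ε} = { '(', 'num' }
    E is not nullable, so stop
From S → (:
  - '(' is a terminal: add '(' and stop

Collecting: FIRST(S) = { '(', 'num' }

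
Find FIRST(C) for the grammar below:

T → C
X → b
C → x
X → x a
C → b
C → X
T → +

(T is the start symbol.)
FIRST sets of the other non-terminals involved (by the same procedure, iterated to a fixed point):
  FIRST(X) = { 'b', 'x' }

From C → x:
  - x is a terminal: add 'x' and stop
From C → b:
  - b is a terminal: add 'b' and stop
From C → X:
  - X is a non-terminal: add FIRST(X) \ {ε} = { 'b', 'x' }
    X is not nullable, so stop

Collecting: FIRST(C) = { 'b', 'x' }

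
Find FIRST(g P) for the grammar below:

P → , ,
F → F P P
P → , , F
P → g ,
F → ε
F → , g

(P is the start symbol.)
To compute FIRST(g P), process the symbols left to right:
Symbol g is a terminal. Add 'g' and stop.
FIRST(g P) = { 'g' }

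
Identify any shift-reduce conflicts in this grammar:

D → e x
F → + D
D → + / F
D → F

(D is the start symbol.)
No shift-reduce conflicts

Augment with D' → D and build the canonical LR(0) collection (I0 = CLOSURE({[D' → . D]}), then GOTO on every symbol after a dot until no new states appear). It has 10 states:
  I0: { [D → . + / F], [D → . F], [D → . e x], [D' → . D], [F → . + D] }  — shift
  I1: { [D → + . / F], [D → . + / F], [D → . F], [D → . e x], [F → + . D], [F → . + D] }  — shift
  I2: { [D' → D .] }  — accept
  I3: { [D → F .] }  — reduce
  I4: { [D → e . x] }  — shift
  I5: { [D → e x .] }  — reduce
  I6: { [D → + / . F], [F → . + D] }  — shift
  I7: { [F → + D .] }  — reduce
  I8: { [D → . + / F], [D → . F], [D → . e x], [F → + . D], [F → . + D] }  — shift
  I9: { [D → + / F .] }  — reduce

No state contains both a complete item and a shift item.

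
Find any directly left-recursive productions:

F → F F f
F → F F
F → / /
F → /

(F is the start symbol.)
Direct left recursion occurs when N → N α for some non-terminal N (the right-hand side begins with the left-hand side itself).

F → F F f: LEFT RECURSIVE (starts with F)
F → F F: LEFT RECURSIVE (starts with F)
F → / /: starts with '/'
F → /: starts with '/'

The grammar has direct left recursion on: F.

Answer: Yes, F is left-recursive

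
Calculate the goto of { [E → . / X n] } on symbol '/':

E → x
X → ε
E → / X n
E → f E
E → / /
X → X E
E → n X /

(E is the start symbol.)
{ [E → / . X n], [X → . X E], [X → .] }

GOTO(I, '/') = CLOSURE({ [A → αX.β] : [A → α.Xβ] ∈ I, X = '/' })

Items with dot before '/', with the dot advanced:
  [E → . / X n] → [E → / . X n]
Closure of the advanced items:
  [E → / . X n] has the dot before X: add [X → .], [X → . X E]

GOTO = { [E → / . X n], [X → . X E], [X → .] }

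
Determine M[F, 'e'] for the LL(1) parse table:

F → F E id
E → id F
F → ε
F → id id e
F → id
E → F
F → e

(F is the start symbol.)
To find M[F, 'e'], we find productions for F where 'e' is in the predict set (PREDICT(N → α) = (FIRST(α) \ {ε}) ∪ (FOLLOW(N) if α ⇒* ε)).

Relevant sets:
  FIRST(F) = { 'e', 'id', ε }
  FIRST(E) = { 'e', 'id', ε }
  FOLLOW(F) = { $, 'e', 'id' }

F → F E id: PREDICT = { 'e', 'id' }
  'e' is in predict set, so this production goes in M[F, 'e']
F → ε: PREDICT = { $, 'e', 'id' }
  'e' is in predict set, so this production goes in M[F, 'e']
F → id id e: PREDICT = { 'id' }
F → id: PREDICT = { 'id' }
F → e: PREDICT = { 'e' }
  'e' is in predict set, so this production goes in M[F, 'e']

M[F, 'e'] = F → F E id, F → ε, F → e  (a multiply-defined cell — the grammar is not LL(1))

Answer: F → F E id, F → ε, F → e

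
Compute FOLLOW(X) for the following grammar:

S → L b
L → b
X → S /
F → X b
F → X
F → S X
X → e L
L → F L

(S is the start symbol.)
To compute FOLLOW(X), find every occurrence of X on a right-hand side N → α X β: add FIRST(β) \ {ε}, and if β is empty or nullable also add FOLLOW(N). Iterate to a fixed point.

In F → X b: X is followed by b, add FIRST(b) \ {ε} = { 'b' }
In F → X: X is at the end, add FOLLOW(F)
In F → S X: X is at the end, add FOLLOW(F)

The FOLLOW sets referred to above (computed the same way, to a fixed point):
  FOLLOW(F) = { 'b', 'e' }

Taking the union: FOLLOW(X) = { 'b', 'e' }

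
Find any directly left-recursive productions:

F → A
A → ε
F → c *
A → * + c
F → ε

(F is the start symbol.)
F → A: starts with A
A → ε: starts with ε
F → c *: starts with c
A → * + c: starts with '*'
F → ε: starts with ε

No direct left recursion found.

Answer: No direct left recursion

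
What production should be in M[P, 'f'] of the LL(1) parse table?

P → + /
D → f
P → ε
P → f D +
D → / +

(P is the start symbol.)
P → f D +

To find M[P, 'f'], we find productions for P where 'f' is in the predict set (PREDICT(N → α) = (FIRST(α) \ {ε}) ∪ (FOLLOW(N) if α ⇒* ε)).

Relevant sets:
  FOLLOW(P) = { $ }

P → + /: PREDICT = { '+' }
P → ε: PREDICT = { $ }
P → f D +: PREDICT = { 'f' }
  'f' is in predict set, so this production goes in M[P, 'f']

M[P, 'f'] = P → f D +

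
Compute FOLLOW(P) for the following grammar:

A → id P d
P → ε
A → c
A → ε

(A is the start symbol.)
{ 'd' }

To compute FOLLOW(P), find every occurrence of P on a right-hand side N → α P β: add FIRST(β) \ {ε}, and if β is empty or nullable also add FOLLOW(N). Iterate to a fixed point.

In A → id P d: P is followed by d, add FIRST(d) \ {ε} = { 'd' }

Taking the union: FOLLOW(P) = { 'd' }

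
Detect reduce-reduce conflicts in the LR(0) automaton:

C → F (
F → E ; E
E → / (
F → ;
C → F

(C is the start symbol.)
Augment with C' → C and build the canonical LR(0) collection (I0 = CLOSURE({[C' → . C]}), then GOTO on every symbol after a dot until no new states appear). It has 10 states:
  I0: { [C → . F (], [C → . F], [C' → . C], [E → . / (], [F → . ;], [F → . E ; E] }  — shift
  I1: { [E → / . (] }  — shift
  I2: { [F → ; .] }  — reduce
  I3: { [C' → C .] }  — accept
  I4: { [F → E . ; E] }  — shift
  I5: { [C → F . (], [C → F .] }  — shift, reduce
  I6: { [C → F ( .] }  — reduce
  I7: { [E → . / (], [F → E ; . E] }  — shift
  I8: { [F → E ; E .] }  — reduce
  I9: { [E → / ( .] }  — reduce

No state contains more than one complete item.

Answer: No reduce-reduce conflicts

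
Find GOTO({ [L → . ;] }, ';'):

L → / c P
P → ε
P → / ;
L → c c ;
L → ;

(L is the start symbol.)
{ [L → ; .] }

GOTO(I, ';') = CLOSURE({ [A → αX.β] : [A → α.Xβ] ∈ I, X = ';' })

Items with dot before ';', with the dot advanced:
  [L → . ;] → [L → ; .]
Closure adds nothing (no advanced item has the dot before a non-terminal).

GOTO = { [L → ; .] }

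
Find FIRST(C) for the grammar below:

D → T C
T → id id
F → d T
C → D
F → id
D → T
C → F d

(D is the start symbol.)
FIRST sets of the other non-terminals involved (by the same procedure, iterated to a fixed point):
  FIRST(D) = { 'id' }
  FIRST(F) = { 'd', 'id' }

From C → D:
  - D is a non-terminal: add FIRST(D) \ {ε} = { 'id' }
    D is not nullable, so stop
From C → F d:
  - F is a non-terminal: add FIRST(F) \ {ε} = { 'd', 'id' }
    F is not nullable, so stop

Collecting: FIRST(C) = { 'd', 'id' }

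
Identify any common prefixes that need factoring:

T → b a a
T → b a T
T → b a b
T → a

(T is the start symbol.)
Yes, T has productions with common prefix 'b a'

Left-factoring is needed when two productions for the same non-terminal
share a common prefix on the right-hand side.

Productions for T:
  T → b a a
  T → b a T
  T → b a b
  T → a

Found common prefix 'b a' in productions for T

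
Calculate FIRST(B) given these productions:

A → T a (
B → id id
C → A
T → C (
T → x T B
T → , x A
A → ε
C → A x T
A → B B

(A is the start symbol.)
To compute FIRST(B), examine every production with B on the left-hand side, reading each right-hand side left to right until a non-nullable symbol is reached.

From B → id id:
  - id is a terminal: add 'id' and stop

Collecting: FIRST(B) = { 'id' }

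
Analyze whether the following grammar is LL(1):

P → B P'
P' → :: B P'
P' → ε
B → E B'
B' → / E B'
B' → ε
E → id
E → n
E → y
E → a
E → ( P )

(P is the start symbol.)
Yes, the grammar is LL(1).

A grammar is LL(1) if for each non-terminal N with multiple productions, the predict sets of those productions are pairwise disjoint, where PREDICT(N → α) = (FIRST(α) \ {ε}) ∪ (FOLLOW(N) if α ⇒* ε).

Relevant sets:
  FOLLOW(P') = { $, ')' }
  FOLLOW(B') = { $, ')', '::' }

For P':
  PREDICT(P' → :: B P') = { '::' }
  PREDICT(P' → ε) = { $, ')' }
For B':
  PREDICT(B' → '/' E B') = { '/' }
  PREDICT(B' → ε) = { $, ')', '::' }
For E:
  PREDICT(E → id) = { 'id' }
  PREDICT(E → n) = { 'n' }
  PREDICT(E → y) = { 'y' }
  PREDICT(E → a) = { 'a' }
  PREDICT(E → '(' P ')') = { '(' }
P, B have a single production, so nothing to check there.

All predict sets are disjoint. The grammar IS LL(1).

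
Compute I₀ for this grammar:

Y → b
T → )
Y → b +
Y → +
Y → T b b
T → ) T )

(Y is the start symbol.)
First, augment the grammar with Y' → Y
I₀ = CLOSURE({ [Y' → . Y] }):
  [Y' → . Y] has the dot before Y: add [Y → . b], [Y → . b +], [Y → . +], [Y → . T b b]
  [Y → . T b b] has the dot before T: add [T → . )], [T → . ) T )]
No further items can be added.

I₀ = { [T → . ) T )], [T → . )], [Y → . +], [Y → . T b b], [Y → . b +], [Y → . b], [Y' → . Y] }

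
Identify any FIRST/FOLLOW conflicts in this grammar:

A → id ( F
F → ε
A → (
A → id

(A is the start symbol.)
Nullable non-terminals: F.
F has a nullable alternative but only one production, so nothing to check.

A has no nullable alternative, so no FIRST/FOLLOW check is needed there.

No FIRST/FOLLOW conflicts found.

Answer: No FIRST/FOLLOW conflicts.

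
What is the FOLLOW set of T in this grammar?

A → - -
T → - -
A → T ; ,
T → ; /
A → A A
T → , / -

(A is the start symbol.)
To compute FOLLOW(T), find every occurrence of T on a right-hand side N → α T β: add FIRST(β) \ {ε}, and if β is empty or nullable also add FOLLOW(N). Iterate to a fixed point.

In A → T ; ,: T is followed by ';' ',', add FIRST(';' ',') \ {ε} = { ';' }

Taking the union: FOLLOW(T) = { ';' }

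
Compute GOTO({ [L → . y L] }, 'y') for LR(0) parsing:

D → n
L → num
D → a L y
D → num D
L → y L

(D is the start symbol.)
GOTO(I, 'y') = CLOSURE({ [A → αX.β] : [A → α.Xβ] ∈ I, X = 'y' })

Items with dot before 'y', with the dot advanced:
  [L → . y L] → [L → y . L]
Closure of the advanced items:
  [L → y . L] has the dot before L: add [L → . num], [L → . y L]

GOTO = { [L → . num], [L → . y L], [L → y . L] }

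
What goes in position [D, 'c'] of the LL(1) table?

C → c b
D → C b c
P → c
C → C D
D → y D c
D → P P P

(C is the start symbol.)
To find M[D, 'c'], we find productions for D where 'c' is in the predict set (PREDICT(N → α) = (FIRST(α) \ {ε}) ∪ (FOLLOW(N) if α ⇒* ε)).

Relevant sets:
  FIRST(C) = { 'c' }
  FIRST(P) = { 'c' }

D → C b c: PREDICT = { 'c' }
  'c' is in predict set, so this production goes in M[D, 'c']
D → y D c: PREDICT = { 'y' }
D → P P P: PREDICT = { 'c' }
  'c' is in predict set, so this production goes in M[D, 'c']

M[D, 'c'] = D → C b c, D → P P P  (a multiply-defined cell — the grammar is not LL(1))

Answer: D → C b c, D → P P P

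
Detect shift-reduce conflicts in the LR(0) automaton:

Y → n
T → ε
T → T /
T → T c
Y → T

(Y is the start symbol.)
Yes — I0: [T → .] vs [Y → . n]; I1: [Y → T .] vs [T → T . /]

A shift-reduce conflict occurs when an LR(0) state has both:
  - a complete (reduce) item [A → α .] (dot at the end), and
  - a shift item [B → β . c γ] (dot before a terminal).

Augment with Y' → Y and build the canonical LR(0) collection (I0 = CLOSURE({[Y' → . Y]}), then GOTO on every symbol after a dot until no new states appear). It has 6 states:
  I0: { [T → . T /], [T → . T c], [T → .], [Y → . T], [Y → . n], [Y' → . Y] }  — shift, reduce
  I1: { [T → T . /], [T → T . c], [Y → T .] }  — shift, reduce
  I2: { [Y' → Y .] }  — accept
  I3: { [Y → n .] }  — reduce
  I4: { [T → T / .] }  — reduce
  I5: { [T → T c .] }  — reduce

I0 contains reduce item [T → .] and shift item [Y → . n] — shift-reduce conflict.
I1 contains reduce item [Y → T .] and shift items [T → T . /], [T → T . c] — shift-reduce conflict.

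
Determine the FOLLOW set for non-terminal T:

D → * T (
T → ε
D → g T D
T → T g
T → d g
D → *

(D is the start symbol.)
{ '(', '*', 'g' }

To compute FOLLOW(T), find every occurrence of T on a right-hand side N → α T β: add FIRST(β) \ {ε}, and if β is empty or nullable also add FOLLOW(N). Iterate to a fixed point.

In D → * T (: T is followed by '(', add FIRST('(') \ {ε} = { '(' }
In D → g T D: T is followed by D, add FIRST(D) \ {ε} = { '*', 'g' }
In T → T g: T is followed by g, add FIRST(g) \ {ε} = { 'g' }

Taking the union: FOLLOW(T) = { '(', '*', 'g' }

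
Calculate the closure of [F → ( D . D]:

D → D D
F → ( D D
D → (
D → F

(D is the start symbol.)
Start with: [F → ( D . D]
  [F → ( D . D] has the dot before D: add [D → . D D], [D → . (], [D → . F]
  [D → . F] has the dot before F: add [F → . ( D D]
No further items can be added.

CLOSURE = { [D → . (], [D → . D D], [D → . F], [F → ( D . D], [F → . ( D D] }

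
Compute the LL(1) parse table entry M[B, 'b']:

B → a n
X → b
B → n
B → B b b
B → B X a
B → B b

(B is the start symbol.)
To find M[B, 'b'], we find productions for B where 'b' is in the predict set (PREDICT(N → α) = (FIRST(α) \ {ε}) ∪ (FOLLOW(N) if α ⇒* ε)).

Relevant sets:
  FIRST(B) = { 'a', 'n' }

B → a n: PREDICT = { 'a' }
B → n: PREDICT = { 'n' }
B → B b b: PREDICT = { 'a', 'n' }
B → B X a: PREDICT = { 'a', 'n' }
B → B b: PREDICT = { 'a', 'n' }

M[B, 'b'] is empty (no production applies)

Answer: Empty (error entry)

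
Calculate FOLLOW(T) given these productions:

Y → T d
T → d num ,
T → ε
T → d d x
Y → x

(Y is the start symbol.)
{ 'd' }

In Y → T d: T is followed by d, add FIRST(d) \ {ε} = { 'd' }

Taking the union: FOLLOW(T) = { 'd' }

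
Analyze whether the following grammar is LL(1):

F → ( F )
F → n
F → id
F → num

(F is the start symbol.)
Yes, the grammar is LL(1).

For F:
  PREDICT(F → '(' F ')') = { '(' }
  PREDICT(F → n) = { 'n' }
  PREDICT(F → id) = { 'id' }
  PREDICT(F → num) = { 'num' }

All predict sets are disjoint. The grammar IS LL(1).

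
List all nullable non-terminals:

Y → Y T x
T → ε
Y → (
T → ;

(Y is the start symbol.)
A non-terminal is nullable if it can derive ε (the empty string): either it has an ε-production, or it has a production whose right-hand side consists entirely of nullable non-terminals.

ε-productions: T → ε
So T is immediately nullable.
No further non-terminal can be added: every production for the remaining non-terminals contains a terminal or a non-nullable non-terminal.
Nullable = { 'T' }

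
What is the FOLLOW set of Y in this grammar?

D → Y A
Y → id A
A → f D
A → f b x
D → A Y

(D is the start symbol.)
{ $, 'f', 'id' }

To compute FOLLOW(Y), find every occurrence of Y on a right-hand side N → α Y β: add FIRST(β) \ {ε}, and if β is empty or nullable also add FOLLOW(N). Iterate to a fixed point.

In D → Y A: Y is followed by A, add FIRST(A) \ {ε} = { 'f' }
In D → A Y: Y is at the end, add FOLLOW(D)

The FOLLOW sets referred to above (computed the same way, to a fixed point):
  FOLLOW(D) = { $, 'f', 'id' }

Taking the union: FOLLOW(Y) = { $, 'f', 'id' }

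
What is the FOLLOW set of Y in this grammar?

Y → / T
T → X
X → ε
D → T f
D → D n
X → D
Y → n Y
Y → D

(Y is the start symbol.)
To compute FOLLOW(Y), find every occurrence of Y on a right-hand side N → α Y β: add FIRST(β) \ {ε}, and if β is empty or nullable also add FOLLOW(N). Iterate to a fixed point.

Y is the start symbol, so $ ∈ FOLLOW(Y).
In Y → n Y: Y is at the end; this adds FOLLOW(Y) to itself — nothing new

Taking the union: FOLLOW(Y) = { $ }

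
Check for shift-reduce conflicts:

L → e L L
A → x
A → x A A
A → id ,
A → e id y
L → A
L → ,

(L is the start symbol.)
Augment with L' → L and build the canonical LR(0) collection (I0 = CLOSURE({[L' → . L]}), then GOTO on every symbol after a dot until no new states appear). It has 16 states:
  I0: { [A → . e id y], [A → . id ,], [A → . x A A], [A → . x], [L → . ,], [L → . A], [L → . e L L], [L' → . L] }  — shift
  I1: { [L → , .] }  — reduce
  I2: { [L → A .] }  — reduce
  I3: { [L' → L .] }  — accept
  I4: { [A → . e id y], [A → . id ,], [A → . x A A], [A → . x], [A → e . id y], [L → . ,], [L → . A], [L → . e L L], [L → e . L L] }  — shift
  I5: { [A → id . ,] }  — shift
  I6: { [A → . e id y], [A → . id ,], [A → . x A A], [A → . x], [A → x . A A], [A → x .] }  — shift, reduce
  I7: { [A → . e id y], [A → . id ,], [A → . x A A], [A → . x], [A → x A . A] }  — shift
  I8: { [A → e . id y] }  — shift
  I9: { [A → e id . y] }  — shift
  I10: { [A → e id y .] }  — reduce
  I11: { [A → x A A .] }  — reduce
  I12: { [A → id , .] }  — reduce
  I13: { [A → . e id y], [A → . id ,], [A → . x A A], [A → . x], [L → . ,], [L → . A], [L → . e L L], [L → e L . L] }  — shift
  I14: { [A → e id . y], [A → id . ,] }  — shift
  I15: { [L → e L L .] }  — reduce

I6 contains reduce item [A → x .] and shift items [A → . e id y], [A → . id ,], [A → . x], [A → . x A A] — shift-reduce conflict.

Answer: Yes — I6: [A → x .] vs [A → . e id y]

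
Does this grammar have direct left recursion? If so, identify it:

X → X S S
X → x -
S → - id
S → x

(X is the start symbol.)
Yes, X is left-recursive

X → X S S: LEFT RECURSIVE (starts with X)
X → x -: starts with x
S → - id: starts with '-'
S → x: starts with x

The grammar has direct left recursion on: X.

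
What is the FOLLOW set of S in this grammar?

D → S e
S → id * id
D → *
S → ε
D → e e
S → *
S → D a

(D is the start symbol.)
{ 'e' }

To compute FOLLOW(S), find every occurrence of S on a right-hand side N → α S β: add FIRST(β) \ {ε}, and if β is empty or nullable also add FOLLOW(N). Iterate to a fixed point.

In D → S e: S is followed by e, add FIRST(e) \ {ε} = { 'e' }

Taking the union: FOLLOW(S) = { 'e' }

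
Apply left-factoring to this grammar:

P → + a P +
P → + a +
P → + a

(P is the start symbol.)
Left-factoring transforms A → αβ₁ | αβ₂ into A → αA' and A' → β₁ | β₂
(α is the longest common prefix among the alternatives). Repeat until
no nonterminal has two alternatives with a common prefix.

Round 1: P has alternatives sharing prefix '+ a'. Introduce P': P → + a P'
  Add: P' → P +
  Add: P' → +
  Add: P' → ε

No remaining common prefixes — done.

Resulting grammar:
P → + a P'
P' → P +
P' → +
P' → ε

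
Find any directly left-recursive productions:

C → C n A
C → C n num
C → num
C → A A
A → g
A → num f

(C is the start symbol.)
Yes, C is left-recursive

Direct left recursion occurs when N → N α for some non-terminal N (the right-hand side begins with the left-hand side itself).

C → C n A: LEFT RECURSIVE (starts with C)
C → C n num: LEFT RECURSIVE (starts with C)
C → num: starts with num
C → A A: starts with A
A → g: starts with g
A → num f: starts with num

The grammar has direct left recursion on: C.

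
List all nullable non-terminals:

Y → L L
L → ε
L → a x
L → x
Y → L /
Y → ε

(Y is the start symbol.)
A non-terminal is nullable if it can derive ε (the empty string): either it has an ε-production, or it has a production whose right-hand side consists entirely of nullable non-terminals.

ε-productions: L → ε, Y → ε
So L, Y are immediately nullable.
Every non-terminal is now nullable.
Nullable = { 'L', 'Y' }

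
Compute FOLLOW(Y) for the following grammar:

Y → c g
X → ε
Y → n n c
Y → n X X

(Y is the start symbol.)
Y is the start symbol, so $ ∈ FOLLOW(Y).
Y does not occur on any right-hand side.

Taking the union: FOLLOW(Y) = { $ }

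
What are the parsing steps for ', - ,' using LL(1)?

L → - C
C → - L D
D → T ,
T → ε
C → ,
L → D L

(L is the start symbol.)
Stack is shown with the top on the left.

Stack    Input    Action
------------------------
L $      , - , $  output L → D L
D L $    , - , $  output D → T ,
T , L $  , - , $  output T → ε
, L $    , - , $  match ','
L $      - , $    output L → - C
- C $    - , $    match '-'
C $      , $      output C → ,
, $      , $      match ','
$        $        accept

The string is accepted.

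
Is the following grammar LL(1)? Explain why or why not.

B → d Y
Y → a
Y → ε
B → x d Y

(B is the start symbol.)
Relevant sets:
  FOLLOW(Y) = { $ }

For B:
  PREDICT(B → d Y) = { 'd' }
  PREDICT(B → x d Y) = { 'x' }
For Y:
  PREDICT(Y → a) = { 'a' }
  PREDICT(Y → ε) = { $ }

All predict sets are disjoint. The grammar IS LL(1).

Answer: Yes, the grammar is LL(1).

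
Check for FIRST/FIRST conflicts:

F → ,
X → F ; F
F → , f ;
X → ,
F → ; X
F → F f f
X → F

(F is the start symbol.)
Yes. F → ',' / F → ',' f ';' on { ',' }; F → ',' / F → F f f on { ',' }; F → ',' f ';' / F → F f f on { ',' }; F → ';' X / F → F f f on { ';' }; X → F ';' F / X → ',' on { ',' }; X → F ';' F / X → F on { ',', ';' }; X → ',' / X → F on { ',' }

FIRST sets of the non-terminals at (or reachable through a nullable prefix from) the front of some alternative:
  FIRST(F) = { ',', ';' }

Productions for F:
  F → ,: FIRST = { ',' }
  F → , f ;: FIRST = { ',' }
  F → ; X: FIRST = { ';' }
  F → F f f: FIRST = { ',', ';' }
Productions for X:
  X → F ; F: FIRST = { ',', ';' }
  X → ,: FIRST = { ',' }
  X → F: FIRST = { ',', ';' }

Conflict for F: F → , and F → , f ;
  Overlap: { ',' }
Conflict for F: F → , and F → F f f
  Overlap: { ',' }
Conflict for F: F → , f ; and F → F f f
  Overlap: { ',' }
Conflict for F: F → ; X and F → F f f
  Overlap: { ';' }
Conflict for X: X → F ; F and X → ,
  Overlap: { ',' }
Conflict for X: X → F ; F and X → F
  Overlap: { ',', ';' }
Conflict for X: X → , and X → F
  Overlap: { ',' }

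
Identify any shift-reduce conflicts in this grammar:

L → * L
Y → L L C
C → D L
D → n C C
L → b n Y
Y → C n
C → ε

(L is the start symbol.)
Augment with L' → L and build the canonical LR(0) collection (I0 = CLOSURE({[L' → . L]}), then GOTO on every symbol after a dot until no new states appear). It has 17 states:
  I0: { [L → . * L], [L → . b n Y], [L' → . L] }  — shift
  I1: { [L → * . L], [L → . * L], [L → . b n Y] }  — shift
  I2: { [L' → L .] }  — accept
  I3: { [L → b . n Y] }  — shift
  I4: { [C → . D L], [C → .], [D → . n C C], [L → . * L], [L → . b n Y], [L → b n . Y], [Y → . C n], [Y → . L L C] }  — shift, reduce
  I5: { [Y → C . n] }  — shift
  I6: { [C → D . L], [L → . * L], [L → . b n Y] }  — shift
  I7: { [L → . * L], [L → . b n Y], [Y → L . L C] }  — shift
  I8: { [L → b n Y .] }  — reduce
  I9: { [C → . D L], [C → .], [D → . n C C], [D → n . C C] }  — shift, reduce
  I10: { [C → . D L], [C → .], [D → . n C C], [D → n C . C] }  — shift, reduce
  I11: { [D → n C C .] }  — reduce
  I12: { [C → . D L], [C → .], [D → . n C C], [Y → L L . C] }  — shift, reduce
  I13: { [Y → L L C .] }  — reduce
  I14: { [C → D L .] }  — reduce
  I15: { [Y → C n .] }  — reduce
  I16: { [L → * L .] }  — reduce

I4 contains reduce item [C → .] and shift items [D → . n C C], [L → . * L], [L → . b n Y] — shift-reduce conflict.
I9 contains reduce item [C → .] and shift item [D → . n C C] — shift-reduce conflict.
I10 contains reduce item [C → .] and shift item [D → . n C C] — shift-reduce conflict.
I12 contains reduce item [C → .] and shift item [D → . n C C] — shift-reduce conflict.

Answer: Yes — I4: [C → .] vs [D → . n C C]; I9: [C → .] vs [D → . n C C]; I10: [C → .] vs [D → . n C C]; I12: [C → .] vs [D → . n C C]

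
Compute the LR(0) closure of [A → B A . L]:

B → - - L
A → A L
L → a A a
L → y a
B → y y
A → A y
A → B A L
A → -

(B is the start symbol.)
{ [A → B A . L], [L → . a A a], [L → . y a] }

To compute CLOSURE, for each item [A → α.Bβ] where B is a non-terminal, add [B → .γ] for all productions B → γ; repeat for the newly added items until nothing changes.

Start with: [A → B A . L]
  [A → B A . L] has the dot before L: add [L → . a A a], [L → . y a]
No further items can be added.

CLOSURE = { [A → B A . L], [L → . a A a], [L → . y a] }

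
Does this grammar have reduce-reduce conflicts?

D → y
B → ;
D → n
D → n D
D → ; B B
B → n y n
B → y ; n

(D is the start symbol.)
Augment with D' → D and build the canonical LR(0) collection (I0 = CLOSURE({[D' → . D]}), then GOTO on every symbol after a dot until no new states appear). It has 15 states:
  I0: { [D → . ; B B], [D → . n D], [D → . n], [D → . y], [D' → . D] }  — shift
  I1: { [B → . ;], [B → . n y n], [B → . y ; n], [D → ; . B B] }  — shift
  I2: { [D' → D .] }  — accept
  I3: { [D → . ; B B], [D → . n D], [D → . n], [D → . y], [D → n . D], [D → n .] }  — shift, reduce
  I4: { [D → y .] }  — reduce
  I5: { [D → n D .] }  — reduce
  I6: { [B → ; .] }  — reduce
  I7: { [B → . ;], [B → . n y n], [B → . y ; n], [D → ; B . B] }  — shift
  I8: { [B → n . y n] }  — shift
  I9: { [B → y . ; n] }  — shift
  I10: { [B → y ; . n] }  — shift
  I11: { [B → y ; n .] }  — reduce
  I12: { [B → n y . n] }  — shift
  I13: { [B → n y n .] }  — reduce
  I14: { [D → ; B B .] }  — reduce

No state contains more than one complete item.

Answer: No reduce-reduce conflicts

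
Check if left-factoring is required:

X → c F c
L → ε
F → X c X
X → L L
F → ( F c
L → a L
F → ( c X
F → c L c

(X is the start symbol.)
Left-factoring is needed when two productions for the same non-terminal
share a common prefix on the right-hand side.

Productions for X:
  X → c F c
  X → L L
Productions for L:
  L → ε
  L → a L
Productions for F:
  F → X c X
  F → ( F c
  F → ( c X
  F → c L c

Found common prefix '(' in productions for F

Answer: Yes, F has productions with common prefix '('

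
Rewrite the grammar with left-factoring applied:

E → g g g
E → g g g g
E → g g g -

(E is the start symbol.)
Left-factoring transforms A → αβ₁ | αβ₂ into A → αA' and A' → β₁ | β₂
(α is the longest common prefix among the alternatives). Repeat until
no nonterminal has two alternatives with a common prefix.

Round 1: E has alternatives sharing prefix 'g g g'. Introduce E': E → g g g E'
  Add: E' → ε
  Add: E' → g
  Add: E' → -

No remaining common prefixes — done.

Resulting grammar:
E → g g g E'
E' → ε
E' → g
E' → -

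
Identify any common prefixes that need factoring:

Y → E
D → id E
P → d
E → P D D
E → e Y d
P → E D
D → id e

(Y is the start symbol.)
Left-factoring is needed when two productions for the same non-terminal
share a common prefix on the right-hand side.

Productions for D:
  D → id E
  D → id e
Productions for P:
  P → d
  P → E D
Productions for E:
  E → P D D
  E → e Y d

Found common prefix 'id' in productions for D

Answer: Yes, D has productions with common prefix 'id'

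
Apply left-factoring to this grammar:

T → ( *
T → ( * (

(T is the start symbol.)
Left-factoring transforms A → αβ₁ | αβ₂ into A → αA' and A' → β₁ | β₂
(α is the longest common prefix among the alternatives). Repeat until
no nonterminal has two alternatives with a common prefix.

Round 1: T has alternatives sharing prefix '( *'. Introduce T': T → ( * T'
  Add: T' → ε
  Add: T' → (

No remaining common prefixes — done.

Resulting grammar:
T → ( * T'
T' → ε
T' → (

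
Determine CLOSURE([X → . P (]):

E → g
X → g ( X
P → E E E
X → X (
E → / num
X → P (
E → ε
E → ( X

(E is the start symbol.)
Start with: [X → . P (]
  [X → . P (] has the dot before P: add [P → . E E E]
  [P → . E E E] has the dot before E: add [E → . g], [E → . / num], [E → .], [E → . ( X]
No further items can be added.

CLOSURE = { [E → . ( X], [E → . / num], [E → . g], [E → .], [P → . E E E], [X → . P (] }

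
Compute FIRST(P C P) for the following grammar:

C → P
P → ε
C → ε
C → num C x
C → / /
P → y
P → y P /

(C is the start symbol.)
FIRST sets of the non-terminals involved (from the grammar, by fixed-point iteration):
  FIRST(P) = { 'y', ε }
  FIRST(C) = { '/', 'num', 'y', ε }

To compute FIRST(P C P), process the symbols left to right:
Symbol P is a non-terminal. Add FIRST(P) \ {ε} = { 'y' }
P is nullable (ε ∈ FIRST(P)), continue to the next symbol.
Symbol C is a non-terminal. Add FIRST(C) \ {ε} = { '/', 'num', 'y' }
C is nullable (ε ∈ FIRST(C)), continue to the next symbol.
Symbol P is a non-terminal. Add FIRST(P) \ {ε} = { 'y' }
P is nullable (ε ∈ FIRST(P)), continue to the next symbol.
All symbols are nullable, so ε is in the result.
FIRST(P C P) = { '/', 'num', 'y', ε }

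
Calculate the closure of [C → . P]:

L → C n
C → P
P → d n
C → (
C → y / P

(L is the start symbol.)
{ [C → . P], [P → . d n] }

To compute CLOSURE, for each item [A → α.Bβ] where B is a non-terminal, add [B → .γ] for all productions B → γ; repeat for the newly added items until nothing changes.

Start with: [C → . P]
  [C → . P] has the dot before P: add [P → . d n]
No further items can be added.

CLOSURE = { [C → . P], [P → . d n] }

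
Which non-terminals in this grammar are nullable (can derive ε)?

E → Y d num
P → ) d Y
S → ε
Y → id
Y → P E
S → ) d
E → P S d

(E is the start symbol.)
{ 'S' }

A non-terminal is nullable if it can derive ε (the empty string): either it has an ε-production, or it has a production whose right-hand side consists entirely of nullable non-terminals.

ε-productions: S → ε
So S is immediately nullable.
No further non-terminal can be added: every production for the remaining non-terminals contains a terminal or a non-nullable non-terminal.
Nullable = { 'S' }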